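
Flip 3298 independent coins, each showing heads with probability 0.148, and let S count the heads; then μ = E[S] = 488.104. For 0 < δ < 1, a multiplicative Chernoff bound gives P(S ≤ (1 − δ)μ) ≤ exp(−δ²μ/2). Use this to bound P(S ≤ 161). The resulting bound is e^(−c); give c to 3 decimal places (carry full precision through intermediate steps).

109.605

Write 161 = (1 − δ)μ, so δ = 1 − 161/488.104 = 0.6701523…
Then the exponent is δ²μ/2 = (μ − 161)²/(2μ) = 109.604743.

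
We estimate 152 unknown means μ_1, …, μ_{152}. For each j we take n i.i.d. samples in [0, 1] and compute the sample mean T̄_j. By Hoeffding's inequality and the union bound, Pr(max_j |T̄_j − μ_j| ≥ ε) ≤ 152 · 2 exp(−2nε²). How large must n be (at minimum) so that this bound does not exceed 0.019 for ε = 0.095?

537

Need 2·152·exp(−2nε²) ≤ 0.019, i.e. exp(−2nε²) ≤ 0.019/304.
So 2nε² ≥ ln(304/0.019) = 9.680344.
Hence n ≥ 9.680344/(2·0.095²) = 536.307.
The smallest integer n is 537.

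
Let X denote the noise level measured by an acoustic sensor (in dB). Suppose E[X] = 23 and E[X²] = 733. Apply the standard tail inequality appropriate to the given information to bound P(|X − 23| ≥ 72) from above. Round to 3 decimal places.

0.039

The first two moments determine the variance, so Chebyshev's inequality is the sharpest standard bound available.
Var(X) = E[X²] − (E[X])² = 733 − 529 = 204.
Chebyshev's inequality: P(|X − μ| ≥ t) ≤ Var(X)/t² = 204/5184 = 0.0394.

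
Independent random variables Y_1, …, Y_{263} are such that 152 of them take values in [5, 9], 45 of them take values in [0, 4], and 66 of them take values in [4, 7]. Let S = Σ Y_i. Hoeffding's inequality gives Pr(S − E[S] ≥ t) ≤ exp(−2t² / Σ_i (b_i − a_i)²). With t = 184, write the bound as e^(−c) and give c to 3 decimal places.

18.076

Σ(b_i − a_i)² = 152·4² + 45·4² + 66·3² = 3746.
c = 2t² / 3746 = 2·184² / 3746 = 18.0758.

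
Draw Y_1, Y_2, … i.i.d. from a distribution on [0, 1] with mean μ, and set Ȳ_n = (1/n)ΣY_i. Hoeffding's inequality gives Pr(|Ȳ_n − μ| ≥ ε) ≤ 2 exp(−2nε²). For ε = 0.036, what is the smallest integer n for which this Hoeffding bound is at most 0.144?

Require 2·exp(−2nε²) ≤ 0.144, i.e. 2nε² ≥ ln(2/0.144) = 2.631089.
So n ≥ 2.631089 / (2·0.036²) = 1015.081.
The smallest integer n is 1016.

1016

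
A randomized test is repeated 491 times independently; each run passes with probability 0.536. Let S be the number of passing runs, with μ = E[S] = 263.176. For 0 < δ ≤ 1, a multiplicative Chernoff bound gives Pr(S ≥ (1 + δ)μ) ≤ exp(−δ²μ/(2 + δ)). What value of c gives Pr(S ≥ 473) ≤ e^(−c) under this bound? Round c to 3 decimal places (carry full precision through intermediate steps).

59.804

Write 473 = (1 + δ)μ, so δ = 473/263.176 − 1 = 0.7972763…
Then the exponent is δ²μ/(2 + δ) = (473 − μ)² / (μ·(2 + δ)) = 59.803785.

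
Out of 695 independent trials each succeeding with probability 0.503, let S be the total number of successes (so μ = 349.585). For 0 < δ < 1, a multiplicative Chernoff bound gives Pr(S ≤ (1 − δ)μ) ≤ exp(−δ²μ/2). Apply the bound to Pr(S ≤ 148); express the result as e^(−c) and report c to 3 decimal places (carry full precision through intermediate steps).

58.121

Write 148 = (1 − δ)μ, so δ = 1 − 148/349.585 = 0.5766409…
Then the exponent is δ²μ/2 = (μ − 148)²/(2μ) = 58.121075.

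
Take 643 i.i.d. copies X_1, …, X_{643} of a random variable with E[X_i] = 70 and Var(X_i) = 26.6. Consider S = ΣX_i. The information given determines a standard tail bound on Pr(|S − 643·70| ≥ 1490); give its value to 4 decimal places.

0.0077

With mean and variance of each term known, Chebyshev's inequality bounds the deviation of the sum (or sample mean).
Var(S) = n·Var(X_i) = 643·26.6 = 17103.8.
Chebyshev: Pr(|S − 643·70| ≥ 1490) ≤ Var(S)/1490² = 17103.8/2220100 = 0.0077.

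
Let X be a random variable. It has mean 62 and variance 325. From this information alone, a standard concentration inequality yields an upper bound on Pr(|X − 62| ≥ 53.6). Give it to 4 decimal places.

0.1131

Mean and variance are known, so Chebyshev's inequality applies.
Chebyshev: Pr(|X − μ| ≥ t) ≤ Var(X)/t².
Bound = 325 / 2872.96 = 0.1131.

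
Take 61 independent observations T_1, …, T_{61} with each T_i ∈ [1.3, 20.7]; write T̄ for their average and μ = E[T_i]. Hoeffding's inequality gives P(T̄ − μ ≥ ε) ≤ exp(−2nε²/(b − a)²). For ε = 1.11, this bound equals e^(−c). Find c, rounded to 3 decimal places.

c = 2nε²/(b − a)² = 2·61·1.11² / 19.4² = 0.3994.

0.399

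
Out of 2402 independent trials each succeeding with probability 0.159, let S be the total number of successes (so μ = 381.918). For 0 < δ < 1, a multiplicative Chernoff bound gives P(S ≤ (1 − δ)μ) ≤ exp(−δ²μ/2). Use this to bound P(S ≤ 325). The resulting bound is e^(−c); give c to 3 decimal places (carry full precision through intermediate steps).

4.241

Write 325 = (1 − δ)μ, so δ = 1 − 325/381.918 = 0.149032…
Then the exponent is δ²μ/2 = (μ − 325)²/(2μ) = 4.241301.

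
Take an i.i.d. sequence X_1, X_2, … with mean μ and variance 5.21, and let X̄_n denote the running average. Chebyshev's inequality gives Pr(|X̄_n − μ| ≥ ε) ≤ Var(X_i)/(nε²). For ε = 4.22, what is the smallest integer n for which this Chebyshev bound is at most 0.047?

7

Require 5.21/(n·4.22²) ≤ 0.047, i.e. n ≥ 5.21/(0.047·4.22²) = 6.225.
The smallest integer n is 7.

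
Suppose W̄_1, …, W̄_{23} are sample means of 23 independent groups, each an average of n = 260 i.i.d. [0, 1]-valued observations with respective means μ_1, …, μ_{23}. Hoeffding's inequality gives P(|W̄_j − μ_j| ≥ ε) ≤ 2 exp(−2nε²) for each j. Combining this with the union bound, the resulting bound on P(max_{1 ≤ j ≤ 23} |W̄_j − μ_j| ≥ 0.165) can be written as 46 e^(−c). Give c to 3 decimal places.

14.157

Union bound over the 23 events: P(max_{1 ≤ j ≤ 23} |W̄_j − μ_j| ≥ 0.165) ≤ 23·2·exp(−2nε²) = 46 exp(−2·260·0.165²).
So c = 2·260·0.165² = 14.1570.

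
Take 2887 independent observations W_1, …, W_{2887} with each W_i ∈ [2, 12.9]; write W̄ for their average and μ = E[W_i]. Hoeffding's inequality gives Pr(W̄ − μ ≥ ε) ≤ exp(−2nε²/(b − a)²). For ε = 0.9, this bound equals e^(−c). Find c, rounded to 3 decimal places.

c = 2nε²/(b − a)² = 2·2887·0.9² / 10.9² = 39.3649.

39.365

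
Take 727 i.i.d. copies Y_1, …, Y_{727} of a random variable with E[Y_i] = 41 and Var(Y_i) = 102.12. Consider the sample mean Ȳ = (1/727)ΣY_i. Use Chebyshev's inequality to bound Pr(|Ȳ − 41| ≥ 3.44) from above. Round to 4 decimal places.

0.0119

Var(Ȳ) = Var(Y_i)/n = 102.12/727 = 0.14047.
Chebyshev: Pr(|Ȳ − 41| ≥ 3.44) ≤ Var(Ȳ)/(3.44)² = 102.12/(727·3.44²) = 0.0119.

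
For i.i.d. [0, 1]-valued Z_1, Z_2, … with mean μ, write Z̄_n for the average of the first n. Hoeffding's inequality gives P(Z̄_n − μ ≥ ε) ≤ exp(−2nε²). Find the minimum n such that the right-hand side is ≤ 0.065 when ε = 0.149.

Require exp(−2nε²) ≤ 0.065, i.e. 2nε² ≥ ln(1/0.065) = 2.733368.
So n ≥ 2.733368 / (2·0.149²) = 61.560.
The smallest integer n is 62.

62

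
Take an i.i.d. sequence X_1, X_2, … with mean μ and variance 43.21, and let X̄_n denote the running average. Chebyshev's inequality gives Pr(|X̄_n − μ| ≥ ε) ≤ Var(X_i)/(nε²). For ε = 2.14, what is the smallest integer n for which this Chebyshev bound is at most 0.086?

Require 43.21/(n·2.14²) ≤ 0.086, i.e. n ≥ 43.21/(0.086·2.14²) = 109.713.
The smallest integer n is 110.

110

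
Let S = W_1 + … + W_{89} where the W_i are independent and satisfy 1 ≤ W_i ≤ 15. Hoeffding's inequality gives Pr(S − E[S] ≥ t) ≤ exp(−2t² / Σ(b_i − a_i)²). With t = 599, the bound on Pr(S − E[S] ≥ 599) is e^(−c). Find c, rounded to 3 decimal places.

41.137

Σ(b_i − a_i)² = 89·(14)² = 17444.
c = 2t²/17444 = 2·599²/17444 = 41.1375.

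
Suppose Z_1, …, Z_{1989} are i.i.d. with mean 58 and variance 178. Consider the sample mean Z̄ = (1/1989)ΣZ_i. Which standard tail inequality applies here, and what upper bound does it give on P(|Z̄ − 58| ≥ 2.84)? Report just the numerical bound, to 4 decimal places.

0.0111

With mean and variance of each term known, Chebyshev's inequality bounds the deviation of the sum (or sample mean).
Var(Z̄) = Var(Z_i)/n = 178/1989 = 0.089492.
Chebyshev: P(|Z̄ − 58| ≥ 2.84) ≤ Var(Z̄)/(2.84)² = 178/(1989·2.84²) = 0.0111.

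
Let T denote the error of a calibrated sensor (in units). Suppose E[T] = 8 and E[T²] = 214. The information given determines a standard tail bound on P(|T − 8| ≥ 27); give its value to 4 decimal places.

0.2058

The first two moments determine the variance, so Chebyshev's inequality is the sharpest standard bound available.
Var(T) = E[T²] − (E[T])² = 214 − 64 = 150.
Chebyshev's inequality: P(|T − μ| ≥ t) ≤ Var(T)/t² = 150/729 = 0.2058.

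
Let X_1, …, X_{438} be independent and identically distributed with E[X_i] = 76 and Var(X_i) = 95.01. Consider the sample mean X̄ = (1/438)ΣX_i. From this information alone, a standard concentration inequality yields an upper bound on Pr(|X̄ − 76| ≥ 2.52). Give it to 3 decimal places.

With mean and variance of each term known, Chebyshev's inequality bounds the deviation of the sum (or sample mean).
Var(X̄) = Var(X_i)/n = 95.01/438 = 0.21692.
Chebyshev: Pr(|X̄ − 76| ≥ 2.52) ≤ Var(X̄)/(2.52)² = 95.01/(438·2.52²) = 0.0342.

0.034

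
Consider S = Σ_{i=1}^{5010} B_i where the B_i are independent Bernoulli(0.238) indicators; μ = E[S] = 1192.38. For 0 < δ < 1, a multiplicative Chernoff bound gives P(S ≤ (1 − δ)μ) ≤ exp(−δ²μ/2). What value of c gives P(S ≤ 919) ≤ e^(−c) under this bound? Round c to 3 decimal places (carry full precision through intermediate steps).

Write 919 = (1 − δ)μ, so δ = 1 − 919/1192.38 = 0.2292725…
Then the exponent is δ²μ/2 = (μ − 919)²/(2μ) = 31.339264.

31.339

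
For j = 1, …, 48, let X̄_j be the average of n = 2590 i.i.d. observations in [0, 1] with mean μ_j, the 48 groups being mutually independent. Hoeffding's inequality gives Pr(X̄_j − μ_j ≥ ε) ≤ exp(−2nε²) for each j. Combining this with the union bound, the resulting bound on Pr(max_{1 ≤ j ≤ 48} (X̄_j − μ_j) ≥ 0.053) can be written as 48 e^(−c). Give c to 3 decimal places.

14.551

Union bound over the 48 events: Pr(max_{1 ≤ j ≤ 48} (X̄_j − μ_j) ≥ 0.053) ≤ 48·exp(−2nε²) = 48 exp(−2·2590·0.053²).
So c = 2·2590·0.053² = 14.5506.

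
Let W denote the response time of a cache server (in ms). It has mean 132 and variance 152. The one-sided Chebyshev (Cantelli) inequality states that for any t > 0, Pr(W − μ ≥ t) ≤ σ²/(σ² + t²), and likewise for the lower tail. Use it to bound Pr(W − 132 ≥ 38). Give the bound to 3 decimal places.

Here σ² = 152 and t = 38, so σ² + t² = 1596.
Cantelli's bound: 152/1596 = 0.0952.

0.095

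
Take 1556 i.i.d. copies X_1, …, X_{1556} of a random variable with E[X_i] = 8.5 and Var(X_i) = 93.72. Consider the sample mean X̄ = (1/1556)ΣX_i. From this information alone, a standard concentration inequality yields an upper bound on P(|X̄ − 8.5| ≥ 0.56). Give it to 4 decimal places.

0.1921

With mean and variance of each term known, Chebyshev's inequality bounds the deviation of the sum (or sample mean).
Var(X̄) = Var(X_i)/n = 93.72/1556 = 0.060231.
Chebyshev: P(|X̄ − 8.5| ≥ 0.56) ≤ Var(X̄)/(0.56)² = 93.72/(1556·0.56²) = 0.1921.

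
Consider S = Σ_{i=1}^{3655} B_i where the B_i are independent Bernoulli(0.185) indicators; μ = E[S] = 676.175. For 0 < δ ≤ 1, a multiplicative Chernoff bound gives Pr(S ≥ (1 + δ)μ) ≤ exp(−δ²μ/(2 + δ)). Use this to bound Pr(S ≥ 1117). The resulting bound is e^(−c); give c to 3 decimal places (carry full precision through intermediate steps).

Write 1117 = (1 + δ)μ, so δ = 1117/676.175 − 1 = 0.6519392…
Then the exponent is δ²μ/(2 + δ) = (1117 − μ)² / (μ·(2 + δ)) = 108.370171.

108.370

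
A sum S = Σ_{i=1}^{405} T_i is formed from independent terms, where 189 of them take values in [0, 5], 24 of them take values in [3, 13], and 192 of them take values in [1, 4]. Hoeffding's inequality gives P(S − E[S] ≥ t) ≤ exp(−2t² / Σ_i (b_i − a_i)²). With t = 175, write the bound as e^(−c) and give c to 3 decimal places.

6.919

Σ(b_i − a_i)² = 189·5² + 24·10² + 192·3² = 8853.
c = 2t² / 8853 = 2·175² / 8853 = 6.9186.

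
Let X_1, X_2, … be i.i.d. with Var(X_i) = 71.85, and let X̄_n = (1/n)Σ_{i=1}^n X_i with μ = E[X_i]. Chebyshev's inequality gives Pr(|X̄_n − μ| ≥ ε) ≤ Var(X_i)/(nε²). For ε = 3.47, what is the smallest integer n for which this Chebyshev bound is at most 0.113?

Require 71.85/(n·3.47²) ≤ 0.113, i.e. n ≥ 71.85/(0.113·3.47²) = 52.807.
The smallest integer n is 53.

53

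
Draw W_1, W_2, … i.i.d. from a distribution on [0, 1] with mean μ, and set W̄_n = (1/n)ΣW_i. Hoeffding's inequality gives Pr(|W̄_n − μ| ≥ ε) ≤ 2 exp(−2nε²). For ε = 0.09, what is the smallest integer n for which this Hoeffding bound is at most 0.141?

164

Require 2·exp(−2nε²) ≤ 0.141, i.e. 2nε² ≥ ln(2/0.141) = 2.652143.
So n ≥ 2.652143 / (2·0.09²) = 163.713.
The smallest integer n is 164.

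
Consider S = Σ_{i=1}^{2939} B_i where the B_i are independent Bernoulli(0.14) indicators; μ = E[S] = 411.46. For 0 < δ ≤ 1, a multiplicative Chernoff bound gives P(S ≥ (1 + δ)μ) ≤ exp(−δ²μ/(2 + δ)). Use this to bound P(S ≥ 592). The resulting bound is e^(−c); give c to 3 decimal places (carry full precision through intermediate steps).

Write 592 = (1 + δ)μ, so δ = 592/411.46 − 1 = 0.438779…
Then the exponent is δ²μ/(2 + δ) = (592 − μ)² / (μ·(2 + δ)) = 32.482303.

32.482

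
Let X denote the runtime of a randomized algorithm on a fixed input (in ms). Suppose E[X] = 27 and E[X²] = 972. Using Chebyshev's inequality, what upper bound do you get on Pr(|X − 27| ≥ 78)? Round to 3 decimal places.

Var(X) = E[X²] − (E[X])² = 972 − 729 = 243.
Chebyshev's inequality: Pr(|X − μ| ≥ t) ≤ Var(X)/t² = 243/6084 = 0.0399.

0.040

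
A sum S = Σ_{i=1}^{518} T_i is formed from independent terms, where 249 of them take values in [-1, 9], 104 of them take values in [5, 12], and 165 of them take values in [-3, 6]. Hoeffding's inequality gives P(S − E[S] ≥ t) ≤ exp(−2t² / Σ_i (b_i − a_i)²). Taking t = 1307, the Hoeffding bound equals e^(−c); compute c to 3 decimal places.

Σ(b_i − a_i)² = 249·10² + 104·7² + 165·9² = 43361.
c = 2t² / 43361 = 2·1307² / 43361 = 78.7920.

78.792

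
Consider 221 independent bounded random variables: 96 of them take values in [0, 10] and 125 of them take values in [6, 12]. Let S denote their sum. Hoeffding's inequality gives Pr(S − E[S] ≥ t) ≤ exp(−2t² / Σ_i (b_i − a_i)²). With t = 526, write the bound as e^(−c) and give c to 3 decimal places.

Σ(b_i − a_i)² = 96·10² + 125·6² = 14100.
c = 2t² / 14100 = 2·526² / 14100 = 39.2448.

39.245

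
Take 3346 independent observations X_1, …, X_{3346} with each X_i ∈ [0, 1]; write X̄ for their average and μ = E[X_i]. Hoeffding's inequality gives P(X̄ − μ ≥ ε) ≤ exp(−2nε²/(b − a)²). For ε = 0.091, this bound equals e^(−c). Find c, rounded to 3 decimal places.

c = 2nε²/(b − a)² = 2·3346·0.091² / 1² = 55.4165.

55.416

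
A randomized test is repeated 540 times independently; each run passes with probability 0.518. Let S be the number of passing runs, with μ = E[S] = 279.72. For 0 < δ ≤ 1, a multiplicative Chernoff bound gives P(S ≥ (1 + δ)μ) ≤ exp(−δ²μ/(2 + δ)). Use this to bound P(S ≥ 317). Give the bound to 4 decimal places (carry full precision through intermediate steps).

0.0974

Write 317 = (1 + δ)μ, so δ = 317/279.72 − 1 = 0.1332761…
Then the exponent is δ²μ/(2 + δ) = (317 − μ)² / (μ·(2 + δ)) = 2.329063.
Bound = exp(−2.329063) = 0.09739.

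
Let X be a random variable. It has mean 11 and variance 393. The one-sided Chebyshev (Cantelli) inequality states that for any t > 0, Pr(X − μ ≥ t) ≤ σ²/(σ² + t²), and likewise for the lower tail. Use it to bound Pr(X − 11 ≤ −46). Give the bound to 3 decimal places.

Here σ² = 393 and t = 46, so σ² + t² = 2509.
Cantelli's bound: 393/2509 = 0.1566.

0.157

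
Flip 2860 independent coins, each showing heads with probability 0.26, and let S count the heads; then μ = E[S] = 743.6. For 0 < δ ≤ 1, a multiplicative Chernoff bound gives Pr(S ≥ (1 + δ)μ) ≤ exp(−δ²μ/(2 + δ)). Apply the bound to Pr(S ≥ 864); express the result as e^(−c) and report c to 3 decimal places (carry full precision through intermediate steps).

Write 864 = (1 + δ)μ, so δ = 864/743.6 − 1 = 0.161915…
Then the exponent is δ²μ/(2 + δ) = (864 − μ)² / (μ·(2 + δ)) = 9.017268.

9.017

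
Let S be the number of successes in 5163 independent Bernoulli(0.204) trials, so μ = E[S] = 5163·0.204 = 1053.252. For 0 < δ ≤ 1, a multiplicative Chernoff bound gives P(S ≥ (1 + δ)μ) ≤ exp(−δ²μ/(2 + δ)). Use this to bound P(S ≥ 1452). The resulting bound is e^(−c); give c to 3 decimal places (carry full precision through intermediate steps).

Write 1452 = (1 + δ)μ, so δ = 1452/1053.252 − 1 = 0.3785875…
Then the exponent is δ²μ/(2 + δ) = (1452 − μ)² / (μ·(2 + δ)) = 63.466656.

63.467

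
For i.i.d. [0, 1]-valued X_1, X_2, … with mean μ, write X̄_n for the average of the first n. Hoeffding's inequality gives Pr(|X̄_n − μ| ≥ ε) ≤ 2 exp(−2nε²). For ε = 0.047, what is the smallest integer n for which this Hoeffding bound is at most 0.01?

Require 2·exp(−2nε²) ≤ 0.01, i.e. 2nε² ≥ ln(2/0.01) = 5.298317.
So n ≥ 5.298317 / (2·0.047²) = 1199.257.
The smallest integer n is 1200.

1200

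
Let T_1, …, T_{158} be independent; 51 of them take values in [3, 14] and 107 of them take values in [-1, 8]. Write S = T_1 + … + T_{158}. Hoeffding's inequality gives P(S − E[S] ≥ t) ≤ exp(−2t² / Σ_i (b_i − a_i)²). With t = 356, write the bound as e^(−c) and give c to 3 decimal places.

17.083

Σ(b_i − a_i)² = 51·11² + 107·9² = 14838.
c = 2t² / 14838 = 2·356² / 14838 = 17.0826.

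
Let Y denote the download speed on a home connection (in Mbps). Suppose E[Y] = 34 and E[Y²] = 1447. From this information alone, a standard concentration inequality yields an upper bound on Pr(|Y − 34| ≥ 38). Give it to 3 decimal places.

0.202

The first two moments determine the variance, so Chebyshev's inequality is the sharpest standard bound available.
Var(Y) = E[Y²] − (E[Y])² = 1447 − 1156 = 291.
Chebyshev's inequality: Pr(|Y − μ| ≥ t) ≤ Var(Y)/t² = 291/1444 = 0.2015.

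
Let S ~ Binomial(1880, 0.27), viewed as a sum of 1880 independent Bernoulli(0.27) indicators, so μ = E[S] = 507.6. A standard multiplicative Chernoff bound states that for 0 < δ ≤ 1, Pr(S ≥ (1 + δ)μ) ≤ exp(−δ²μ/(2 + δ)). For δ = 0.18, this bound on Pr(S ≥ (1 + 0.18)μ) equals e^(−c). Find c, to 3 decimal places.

7.544

c = δ²μ/(2 + δ) = 0.18²·507.6/(2 + 0.18) = 7.5441.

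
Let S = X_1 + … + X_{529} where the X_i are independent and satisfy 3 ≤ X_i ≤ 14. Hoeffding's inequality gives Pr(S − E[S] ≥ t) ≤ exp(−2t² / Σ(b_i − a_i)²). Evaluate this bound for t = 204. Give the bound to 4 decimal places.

0.2724

Σ(b_i − a_i)² = 529·(11)² = 64009.
Exponent = 2·204²/64009 = 1.3003.
Bound = exp(−1.3003) = 0.27245.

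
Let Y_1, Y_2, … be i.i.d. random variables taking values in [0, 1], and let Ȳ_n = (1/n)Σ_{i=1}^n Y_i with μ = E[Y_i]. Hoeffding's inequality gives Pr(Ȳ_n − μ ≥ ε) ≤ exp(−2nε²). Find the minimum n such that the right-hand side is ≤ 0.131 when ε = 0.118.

Require exp(−2nε²) ≤ 0.131, i.e. 2nε² ≥ ln(1/0.131) = 2.032558.
So n ≥ 2.032558 / (2·0.118²) = 72.988.
The smallest integer n is 73.

73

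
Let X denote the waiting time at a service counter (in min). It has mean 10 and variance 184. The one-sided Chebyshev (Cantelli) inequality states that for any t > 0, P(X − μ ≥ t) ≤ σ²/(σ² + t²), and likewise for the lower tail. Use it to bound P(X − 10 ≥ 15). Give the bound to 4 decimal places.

Here σ² = 184 and t = 15, so σ² + t² = 409.
Cantelli's bound: 184/409 = 0.4499.

0.4499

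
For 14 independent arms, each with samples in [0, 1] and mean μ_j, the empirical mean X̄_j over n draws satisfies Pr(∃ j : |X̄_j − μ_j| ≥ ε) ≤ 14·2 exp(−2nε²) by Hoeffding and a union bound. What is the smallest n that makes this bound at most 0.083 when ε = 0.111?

237

Need 2·14·exp(−2nε²) ≤ 0.083, i.e. exp(−2nε²) ≤ 0.083/28.
So 2nε² ≥ ln(28/0.083) = 5.821119.
Hence n ≥ 5.821119/(2·0.111²) = 236.228.
The smallest integer n is 237.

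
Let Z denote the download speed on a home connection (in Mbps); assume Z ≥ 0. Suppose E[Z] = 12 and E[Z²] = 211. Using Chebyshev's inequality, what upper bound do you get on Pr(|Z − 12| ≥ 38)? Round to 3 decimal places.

Var(Z) = E[Z²] − (E[Z])² = 211 − 144 = 67.
Chebyshev's inequality: Pr(|Z − μ| ≥ t) ≤ Var(Z)/t² = 67/1444 = 0.0464.

0.046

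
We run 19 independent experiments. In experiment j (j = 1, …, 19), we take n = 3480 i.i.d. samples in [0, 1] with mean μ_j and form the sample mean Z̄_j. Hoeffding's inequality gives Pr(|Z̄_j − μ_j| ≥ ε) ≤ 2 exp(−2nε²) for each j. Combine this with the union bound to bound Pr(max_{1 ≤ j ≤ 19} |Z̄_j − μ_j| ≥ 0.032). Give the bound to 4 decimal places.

0.0305

Per-experiment Hoeffding bound: 2·exp(−2·3480·0.032²) = 2·exp(−7.12704) = 0.0016062.
Union bound over 19 events: 19·0.0016062 = 0.03052.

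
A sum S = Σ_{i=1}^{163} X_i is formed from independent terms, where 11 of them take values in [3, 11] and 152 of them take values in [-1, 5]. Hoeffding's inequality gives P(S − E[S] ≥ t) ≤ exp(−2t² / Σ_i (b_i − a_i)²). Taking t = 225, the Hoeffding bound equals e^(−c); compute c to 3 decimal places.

16.394

Σ(b_i − a_i)² = 11·8² + 152·6² = 6176.
c = 2t² / 6176 = 2·225² / 6176 = 16.3941.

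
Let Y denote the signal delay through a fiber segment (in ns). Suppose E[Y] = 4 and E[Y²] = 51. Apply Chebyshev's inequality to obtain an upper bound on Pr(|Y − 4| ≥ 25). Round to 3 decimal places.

0.056

Var(Y) = E[Y²] − (E[Y])² = 51 − 16 = 35.
Chebyshev's inequality: Pr(|Y − μ| ≥ t) ≤ Var(Y)/t² = 35/625 = 0.0560.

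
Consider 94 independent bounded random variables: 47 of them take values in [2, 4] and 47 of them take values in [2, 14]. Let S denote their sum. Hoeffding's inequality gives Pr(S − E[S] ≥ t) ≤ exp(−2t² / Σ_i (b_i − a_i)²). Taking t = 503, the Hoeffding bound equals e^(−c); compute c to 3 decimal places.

Σ(b_i − a_i)² = 47·2² + 47·12² = 6956.
c = 2t² / 6956 = 2·503² / 6956 = 72.7455.

72.746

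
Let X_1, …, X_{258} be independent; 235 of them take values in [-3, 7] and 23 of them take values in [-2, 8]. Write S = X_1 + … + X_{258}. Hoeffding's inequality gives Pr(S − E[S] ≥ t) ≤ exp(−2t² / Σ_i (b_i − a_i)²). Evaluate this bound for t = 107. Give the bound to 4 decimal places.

Σ(b_i − a_i)² = 235·10² + 23·10² = 25800.
Exponent = 2·107² / 25800 = 0.88752.
Bound = exp(−0.88752) = 0.41168.

0.4117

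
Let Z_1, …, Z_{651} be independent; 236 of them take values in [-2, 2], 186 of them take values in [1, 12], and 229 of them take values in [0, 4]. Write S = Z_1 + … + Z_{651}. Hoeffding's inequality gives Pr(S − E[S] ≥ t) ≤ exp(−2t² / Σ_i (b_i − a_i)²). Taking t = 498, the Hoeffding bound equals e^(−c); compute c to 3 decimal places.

Σ(b_i − a_i)² = 236·4² + 186·11² + 229·4² = 29946.
c = 2t² / 29946 = 2·498² / 29946 = 16.5634.

16.563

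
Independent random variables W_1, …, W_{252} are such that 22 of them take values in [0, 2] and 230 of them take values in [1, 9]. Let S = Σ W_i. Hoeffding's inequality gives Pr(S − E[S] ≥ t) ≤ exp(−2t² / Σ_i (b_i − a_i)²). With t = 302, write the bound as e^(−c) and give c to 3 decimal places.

12.318

Σ(b_i − a_i)² = 22·2² + 230·8² = 14808.
c = 2t² / 14808 = 2·302² / 14808 = 12.3182.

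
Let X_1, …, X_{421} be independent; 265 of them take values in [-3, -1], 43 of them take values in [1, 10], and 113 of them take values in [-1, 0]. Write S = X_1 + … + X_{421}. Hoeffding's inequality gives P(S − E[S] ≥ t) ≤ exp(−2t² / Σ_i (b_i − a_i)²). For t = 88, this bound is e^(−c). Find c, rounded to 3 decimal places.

3.326

Σ(b_i − a_i)² = 265·2² + 43·9² + 113·1² = 4656.
c = 2t² / 4656 = 2·88² / 4656 = 3.3265.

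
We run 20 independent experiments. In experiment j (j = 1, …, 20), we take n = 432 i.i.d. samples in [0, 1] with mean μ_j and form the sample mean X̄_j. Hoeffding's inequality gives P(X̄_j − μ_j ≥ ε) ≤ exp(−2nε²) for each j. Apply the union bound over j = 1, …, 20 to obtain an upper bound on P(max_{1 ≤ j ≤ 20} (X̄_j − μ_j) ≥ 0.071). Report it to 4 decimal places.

Per-experiment Hoeffding bound: exp(−2·432·0.071²) = exp(−4.35542) = 0.012837.
Union bound over 20 events: 20·0.012837 = 0.25674.

0.2567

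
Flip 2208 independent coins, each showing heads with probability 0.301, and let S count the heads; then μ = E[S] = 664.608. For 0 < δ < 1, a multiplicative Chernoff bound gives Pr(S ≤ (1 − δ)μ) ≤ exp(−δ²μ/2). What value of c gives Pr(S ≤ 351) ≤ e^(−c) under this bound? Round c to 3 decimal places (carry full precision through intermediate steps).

Write 351 = (1 − δ)μ, so δ = 1 − 351/664.608 = 0.4718691…
Then the exponent is δ²μ/2 = (μ − 351)²/(2μ) = 73.990967.

73.991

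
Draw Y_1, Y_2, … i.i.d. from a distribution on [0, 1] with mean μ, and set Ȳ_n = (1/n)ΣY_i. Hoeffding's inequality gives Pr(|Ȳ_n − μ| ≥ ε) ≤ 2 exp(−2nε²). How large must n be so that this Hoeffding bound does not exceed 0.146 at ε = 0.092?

155

Require 2·exp(−2nε²) ≤ 0.146, i.e. 2nε² ≥ ln(2/0.146) = 2.617296.
So n ≥ 2.617296 / (2·0.092²) = 154.613.
The smallest integer n is 155.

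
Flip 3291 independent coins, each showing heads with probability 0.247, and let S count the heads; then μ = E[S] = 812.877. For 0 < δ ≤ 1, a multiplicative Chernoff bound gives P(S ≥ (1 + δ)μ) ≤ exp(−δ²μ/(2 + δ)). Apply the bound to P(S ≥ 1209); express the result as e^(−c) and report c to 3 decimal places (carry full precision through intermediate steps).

Write 1209 = (1 + δ)μ, so δ = 1209/812.877 − 1 = 0.4873099…
Then the exponent is δ²μ/(2 + δ) = (1209 − μ)² / (μ·(2 + δ)) = 77.607803.

77.608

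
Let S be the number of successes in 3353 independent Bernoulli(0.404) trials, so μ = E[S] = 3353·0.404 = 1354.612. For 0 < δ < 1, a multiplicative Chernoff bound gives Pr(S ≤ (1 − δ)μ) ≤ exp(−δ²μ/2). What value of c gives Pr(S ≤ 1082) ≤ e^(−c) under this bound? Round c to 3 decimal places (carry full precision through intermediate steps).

27.431

Write 1082 = (1 − δ)μ, so δ = 1 − 1082/1354.612 = 0.2012473…
Then the exponent is δ²μ/2 = (μ − 1082)²/(2μ) = 27.431214.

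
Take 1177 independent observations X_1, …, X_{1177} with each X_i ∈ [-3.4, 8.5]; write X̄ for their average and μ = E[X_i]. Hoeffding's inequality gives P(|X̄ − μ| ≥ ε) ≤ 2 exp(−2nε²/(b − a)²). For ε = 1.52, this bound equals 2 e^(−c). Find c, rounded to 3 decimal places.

38.406

c = 2nε²/(b − a)² = 2·1177·1.52² / 11.9² = 38.4061.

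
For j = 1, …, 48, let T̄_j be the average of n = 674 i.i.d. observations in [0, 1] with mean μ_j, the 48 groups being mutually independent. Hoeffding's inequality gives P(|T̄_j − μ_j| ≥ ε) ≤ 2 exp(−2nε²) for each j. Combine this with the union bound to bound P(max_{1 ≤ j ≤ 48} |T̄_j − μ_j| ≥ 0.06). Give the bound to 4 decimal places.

0.7494

Per-experiment Hoeffding bound: 2·exp(−2·674·0.06²) = 2·exp(−4.85280) = 0.015613.
Union bound over 48 events: 48·0.015613 = 0.74942.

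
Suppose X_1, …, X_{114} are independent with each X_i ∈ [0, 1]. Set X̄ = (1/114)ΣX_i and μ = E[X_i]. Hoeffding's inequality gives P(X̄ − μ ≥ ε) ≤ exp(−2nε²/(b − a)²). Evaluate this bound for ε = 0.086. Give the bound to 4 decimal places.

0.1852

Exponent: 2nε²/(b − a)² = 2·114·0.086² / 1² = 1.68629.
Bound = exp(−1.68629) = 0.18521.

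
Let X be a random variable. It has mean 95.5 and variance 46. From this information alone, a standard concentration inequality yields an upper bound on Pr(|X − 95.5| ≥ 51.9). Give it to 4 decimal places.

Mean and variance are known, so Chebyshev's inequality applies.
Chebyshev: Pr(|X − μ| ≥ t) ≤ Var(X)/t².
Bound = 46 / 2693.61 = 0.0171.

0.0171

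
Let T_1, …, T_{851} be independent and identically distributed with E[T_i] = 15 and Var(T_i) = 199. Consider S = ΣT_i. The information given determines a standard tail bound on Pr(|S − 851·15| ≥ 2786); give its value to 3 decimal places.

With mean and variance of each term known, Chebyshev's inequality bounds the deviation of the sum (or sample mean).
Var(S) = n·Var(T_i) = 851·199 = 169349.
Chebyshev: Pr(|S − 851·15| ≥ 2786) ≤ Var(S)/2786² = 169349/7761796 = 0.0218.

0.022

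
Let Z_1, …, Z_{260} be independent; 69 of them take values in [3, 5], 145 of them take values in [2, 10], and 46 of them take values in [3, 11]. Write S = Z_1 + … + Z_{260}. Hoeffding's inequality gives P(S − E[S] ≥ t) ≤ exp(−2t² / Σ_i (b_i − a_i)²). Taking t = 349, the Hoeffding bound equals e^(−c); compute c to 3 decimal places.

Σ(b_i − a_i)² = 69·2² + 145·8² + 46·8² = 12500.
c = 2t² / 12500 = 2·349² / 12500 = 19.4882.

19.488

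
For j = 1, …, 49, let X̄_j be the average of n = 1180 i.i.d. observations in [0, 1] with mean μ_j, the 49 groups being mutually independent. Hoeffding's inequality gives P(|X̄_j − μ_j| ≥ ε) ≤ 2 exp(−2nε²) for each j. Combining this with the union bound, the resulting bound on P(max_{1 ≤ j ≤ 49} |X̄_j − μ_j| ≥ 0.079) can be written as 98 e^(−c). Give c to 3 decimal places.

14.729

Union bound over the 49 events: P(max_{1 ≤ j ≤ 49} |X̄_j − μ_j| ≥ 0.079) ≤ 49·2·exp(−2nε²) = 98 exp(−2·1180·0.079²).
So c = 2·1180·0.079² = 14.7288.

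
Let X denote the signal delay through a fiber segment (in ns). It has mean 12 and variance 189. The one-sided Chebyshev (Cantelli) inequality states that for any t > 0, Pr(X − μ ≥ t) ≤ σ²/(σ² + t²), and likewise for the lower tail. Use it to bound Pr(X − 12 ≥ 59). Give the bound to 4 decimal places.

Here σ² = 189 and t = 59, so σ² + t² = 3670.
Cantelli's bound: 189/3670 = 0.0515.

0.0515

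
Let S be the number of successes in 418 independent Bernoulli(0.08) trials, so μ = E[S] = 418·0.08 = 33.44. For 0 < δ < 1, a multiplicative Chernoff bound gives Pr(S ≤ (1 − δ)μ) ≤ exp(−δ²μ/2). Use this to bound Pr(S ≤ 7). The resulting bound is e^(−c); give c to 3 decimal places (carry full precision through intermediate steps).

Write 7 = (1 − δ)μ, so δ = 1 − 7/33.44 = 0.7906699…
Then the exponent is δ²μ/2 = (μ − 7)²/(2μ) = 10.452656.

10.453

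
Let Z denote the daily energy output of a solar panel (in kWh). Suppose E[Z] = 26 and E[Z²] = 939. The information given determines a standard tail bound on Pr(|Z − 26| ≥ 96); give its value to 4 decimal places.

0.0285

The first two moments determine the variance, so Chebyshev's inequality is the sharpest standard bound available.
Var(Z) = E[Z²] − (E[Z])² = 939 − 676 = 263.
Chebyshev's inequality: Pr(|Z − μ| ≥ t) ≤ Var(Z)/t² = 263/9216 = 0.0285.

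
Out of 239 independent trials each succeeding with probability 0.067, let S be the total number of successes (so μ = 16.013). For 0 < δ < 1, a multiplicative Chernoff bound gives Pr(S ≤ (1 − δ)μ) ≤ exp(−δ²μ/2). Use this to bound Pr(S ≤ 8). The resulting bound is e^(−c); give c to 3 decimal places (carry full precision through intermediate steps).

Write 8 = (1 − δ)μ, so δ = 1 − 8/16.013 = 0.5004059…
Then the exponent is δ²μ/2 = (μ − 8)²/(2μ) = 2.004876.

2.005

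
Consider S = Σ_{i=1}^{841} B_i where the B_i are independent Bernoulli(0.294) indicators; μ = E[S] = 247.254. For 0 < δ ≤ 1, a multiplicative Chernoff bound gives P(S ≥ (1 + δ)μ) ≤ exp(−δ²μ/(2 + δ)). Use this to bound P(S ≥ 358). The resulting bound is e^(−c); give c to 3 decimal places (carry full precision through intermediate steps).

Write 358 = (1 + δ)μ, so δ = 358/247.254 − 1 = 0.4479038…
Then the exponent is δ²μ/(2 + δ) = (358 − μ)² / (μ·(2 + δ)) = 20.263685.

20.264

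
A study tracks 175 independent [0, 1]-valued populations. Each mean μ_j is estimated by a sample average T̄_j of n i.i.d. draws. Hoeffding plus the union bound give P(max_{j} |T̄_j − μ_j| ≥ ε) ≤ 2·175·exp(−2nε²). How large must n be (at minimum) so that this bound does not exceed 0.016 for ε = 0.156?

Need 2·175·exp(−2nε²) ≤ 0.016, i.e. exp(−2nε²) ≤ 0.016/350.
So 2nε² ≥ ln(350/0.016) = 9.993100.
Hence n ≥ 9.993100/(2·0.156²) = 205.315.
The smallest integer n is 206.

206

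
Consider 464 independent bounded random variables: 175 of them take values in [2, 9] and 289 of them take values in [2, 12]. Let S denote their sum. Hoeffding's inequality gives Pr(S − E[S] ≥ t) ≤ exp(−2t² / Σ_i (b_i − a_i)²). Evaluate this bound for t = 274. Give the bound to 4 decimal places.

Σ(b_i − a_i)² = 175·7² + 289·10² = 37475.
Exponent = 2·274² / 37475 = 4.00672.
Bound = exp(−4.00672) = 0.01819.

0.0182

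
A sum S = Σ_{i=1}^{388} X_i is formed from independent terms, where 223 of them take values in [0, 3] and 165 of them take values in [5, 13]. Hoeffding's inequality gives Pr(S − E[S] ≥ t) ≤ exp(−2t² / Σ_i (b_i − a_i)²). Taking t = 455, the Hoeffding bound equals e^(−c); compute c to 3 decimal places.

32.947

Σ(b_i − a_i)² = 223·3² + 165·8² = 12567.
c = 2t² / 12567 = 2·455² / 12567 = 32.9474.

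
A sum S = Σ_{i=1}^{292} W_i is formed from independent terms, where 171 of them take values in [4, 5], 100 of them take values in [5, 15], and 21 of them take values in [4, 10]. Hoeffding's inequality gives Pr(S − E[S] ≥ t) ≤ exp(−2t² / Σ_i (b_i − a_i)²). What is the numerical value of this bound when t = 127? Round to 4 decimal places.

0.0522

Σ(b_i − a_i)² = 171·1² + 100·10² + 21·6² = 10927.
Exponent = 2·127² / 10927 = 2.95214.
Bound = exp(−2.95214) = 0.05223.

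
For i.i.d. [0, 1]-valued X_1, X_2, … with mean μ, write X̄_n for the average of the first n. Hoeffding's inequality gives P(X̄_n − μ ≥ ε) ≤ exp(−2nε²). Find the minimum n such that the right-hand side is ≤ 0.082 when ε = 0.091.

Require exp(−2nε²) ≤ 0.082, i.e. 2nε² ≥ ln(1/0.082) = 2.501036.
So n ≥ 2.501036 / (2·0.091²) = 151.011.
The smallest integer n is 152.

152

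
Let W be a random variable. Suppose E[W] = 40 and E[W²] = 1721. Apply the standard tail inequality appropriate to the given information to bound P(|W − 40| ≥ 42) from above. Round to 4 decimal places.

The first two moments determine the variance, so Chebyshev's inequality is the sharpest standard bound available.
Var(W) = E[W²] − (E[W])² = 1721 − 1600 = 121.
Chebyshev's inequality: P(|W − μ| ≥ t) ≤ Var(W)/t² = 121/1764 = 0.0686.

0.0686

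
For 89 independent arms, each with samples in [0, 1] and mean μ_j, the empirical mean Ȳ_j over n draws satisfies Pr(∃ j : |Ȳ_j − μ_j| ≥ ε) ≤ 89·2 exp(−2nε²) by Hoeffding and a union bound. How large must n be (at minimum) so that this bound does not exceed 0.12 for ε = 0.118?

263

Need 2·89·exp(−2nε²) ≤ 0.12, i.e. exp(−2nε²) ≤ 0.12/178.
So 2nε² ≥ ln(178/0.12) = 7.302047.
Hence n ≥ 7.302047/(2·0.118²) = 262.211.
The smallest integer n is 263.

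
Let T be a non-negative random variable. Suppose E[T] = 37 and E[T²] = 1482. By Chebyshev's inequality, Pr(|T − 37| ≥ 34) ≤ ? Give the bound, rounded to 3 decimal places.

0.098

Var(T) = E[T²] − (E[T])² = 1482 − 1369 = 113.
Chebyshev's inequality: Pr(|T − μ| ≥ t) ≤ Var(T)/t² = 113/1156 = 0.0978.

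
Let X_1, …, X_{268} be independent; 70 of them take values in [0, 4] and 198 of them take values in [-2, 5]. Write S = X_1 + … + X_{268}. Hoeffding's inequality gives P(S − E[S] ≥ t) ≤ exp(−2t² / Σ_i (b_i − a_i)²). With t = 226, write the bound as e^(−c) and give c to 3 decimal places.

Σ(b_i − a_i)² = 70·4² + 198·7² = 10822.
c = 2t² / 10822 = 2·226² / 10822 = 9.4393.

9.439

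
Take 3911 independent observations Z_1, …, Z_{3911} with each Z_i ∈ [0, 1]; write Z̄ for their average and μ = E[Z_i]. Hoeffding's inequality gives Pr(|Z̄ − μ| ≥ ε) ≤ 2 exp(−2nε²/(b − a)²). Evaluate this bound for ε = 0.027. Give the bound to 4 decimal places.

Exponent: 2nε²/(b − a)² = 2·3911·0.027² / 1² = 5.70224.
Bound = 2·exp(−5.70224) = 0.00668.

0.0067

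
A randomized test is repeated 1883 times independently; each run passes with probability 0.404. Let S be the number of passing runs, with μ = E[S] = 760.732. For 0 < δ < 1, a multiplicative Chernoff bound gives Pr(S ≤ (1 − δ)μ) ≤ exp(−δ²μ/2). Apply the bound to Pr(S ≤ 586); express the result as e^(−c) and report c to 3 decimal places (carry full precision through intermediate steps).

20.067

Write 586 = (1 − δ)μ, so δ = 1 − 586/760.732 = 0.2296893…
Then the exponent is δ²μ/2 = (μ − 586)²/(2μ) = 20.067035.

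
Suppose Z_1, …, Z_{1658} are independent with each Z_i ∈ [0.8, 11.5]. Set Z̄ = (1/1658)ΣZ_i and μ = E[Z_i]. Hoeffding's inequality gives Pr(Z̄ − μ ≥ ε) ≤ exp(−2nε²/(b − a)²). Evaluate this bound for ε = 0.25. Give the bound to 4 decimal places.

Exponent: 2nε²/(b − a)² = 2·1658·0.25² / 10.7² = 1.81020.
Bound = exp(−1.81020) = 0.16362.

0.1636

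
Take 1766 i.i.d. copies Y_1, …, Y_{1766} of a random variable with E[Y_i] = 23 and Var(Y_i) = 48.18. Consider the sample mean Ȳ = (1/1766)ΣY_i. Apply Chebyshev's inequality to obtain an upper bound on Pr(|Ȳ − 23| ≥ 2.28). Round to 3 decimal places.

Var(Ȳ) = Var(Y_i)/n = 48.18/1766 = 0.027282.
Chebyshev: Pr(|Ȳ − 23| ≥ 2.28) ≤ Var(Ȳ)/(2.28)² = 48.18/(1766·2.28²) = 0.0052.

0.005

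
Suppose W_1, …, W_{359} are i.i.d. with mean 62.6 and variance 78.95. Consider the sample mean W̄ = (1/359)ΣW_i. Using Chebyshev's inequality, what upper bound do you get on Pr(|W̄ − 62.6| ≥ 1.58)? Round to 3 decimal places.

Var(W̄) = Var(W_i)/n = 78.95/359 = 0.21992.
Chebyshev: Pr(|W̄ − 62.6| ≥ 1.58) ≤ Var(W̄)/(1.58)² = 78.95/(359·1.58²) = 0.0881.

0.088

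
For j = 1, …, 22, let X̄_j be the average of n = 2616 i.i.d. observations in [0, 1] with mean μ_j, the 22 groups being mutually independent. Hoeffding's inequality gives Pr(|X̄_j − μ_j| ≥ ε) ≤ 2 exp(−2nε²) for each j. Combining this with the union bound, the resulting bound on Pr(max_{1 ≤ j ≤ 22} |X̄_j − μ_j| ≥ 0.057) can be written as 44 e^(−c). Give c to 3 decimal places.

Union bound over the 22 events: Pr(max_{1 ≤ j ≤ 22} |X̄_j − μ_j| ≥ 0.057) ≤ 22·2·exp(−2nε²) = 44 exp(−2·2616·0.057²).
So c = 2·2616·0.057² = 16.9988.

16.999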